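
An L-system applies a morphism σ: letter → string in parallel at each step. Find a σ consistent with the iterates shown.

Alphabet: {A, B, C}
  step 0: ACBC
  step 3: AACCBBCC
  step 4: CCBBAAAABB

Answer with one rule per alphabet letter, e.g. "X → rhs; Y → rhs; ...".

A->C, B->AA, C->B

  step 3 ⇒ step 4: AACCBBCC ⇒ C·C·B·B·AA·AA·B·B
    A ↦ C
    B ↦ AA
    C ↦ B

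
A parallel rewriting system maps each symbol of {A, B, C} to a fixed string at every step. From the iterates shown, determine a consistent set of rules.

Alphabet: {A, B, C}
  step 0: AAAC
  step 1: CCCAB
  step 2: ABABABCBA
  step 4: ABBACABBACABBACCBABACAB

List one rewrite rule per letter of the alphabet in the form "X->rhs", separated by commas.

  step 1 ⇒ step 2: CCCAB ⇒ AB·AB·AB·C·BA
    A ↦ C
    B ↦ BA
    C ↦ AB

A->C, B->BA, C->AB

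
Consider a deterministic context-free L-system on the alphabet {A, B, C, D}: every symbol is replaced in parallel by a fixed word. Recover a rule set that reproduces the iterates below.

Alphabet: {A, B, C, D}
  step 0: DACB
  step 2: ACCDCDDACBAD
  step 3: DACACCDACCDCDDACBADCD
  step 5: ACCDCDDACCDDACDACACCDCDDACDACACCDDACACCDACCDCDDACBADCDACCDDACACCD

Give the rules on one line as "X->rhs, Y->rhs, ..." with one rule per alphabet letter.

  step 2 ⇒ step 3: ACCDCDDACBAD ⇒ D·AC·AC·CD·AC·CD·CD·D·AC·BA·D·CD
    A ↦ D
    B ↦ BA
    C ↦ AC
    D ↦ CD

A->D, B->BA, C->AC, D->CD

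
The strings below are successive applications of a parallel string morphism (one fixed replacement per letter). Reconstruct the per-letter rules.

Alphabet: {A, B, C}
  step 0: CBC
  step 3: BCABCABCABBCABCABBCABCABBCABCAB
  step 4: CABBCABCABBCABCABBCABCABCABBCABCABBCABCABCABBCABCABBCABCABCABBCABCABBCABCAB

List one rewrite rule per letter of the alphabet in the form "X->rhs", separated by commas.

A->CAB, B->CAB, C->B

  step 3 ⇒ step 4: BCABCABCABBCABCABBCABCABBCABCAB ⇒ CAB·B·CAB·CAB·B·CAB·CAB·B·CAB·CAB·CAB·B·CAB·CAB·B·CAB·CAB·CAB·B·CAB·CAB·B·CAB·CAB·CAB·B·CAB·CAB·B·CAB·CAB
    A ↦ CAB
    B ↦ CAB
    C ↦ B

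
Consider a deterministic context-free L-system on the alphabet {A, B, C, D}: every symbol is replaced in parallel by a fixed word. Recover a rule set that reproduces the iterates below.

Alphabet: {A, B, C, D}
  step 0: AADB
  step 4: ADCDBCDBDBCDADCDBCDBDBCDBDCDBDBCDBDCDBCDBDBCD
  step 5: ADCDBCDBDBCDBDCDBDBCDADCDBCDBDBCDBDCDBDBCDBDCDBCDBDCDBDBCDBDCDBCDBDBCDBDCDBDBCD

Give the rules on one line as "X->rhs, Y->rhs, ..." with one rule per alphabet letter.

A->AD, B->BD, C->B, D->CD

  step 4 ⇒ step 5: ADCDBCDBDBCDADCDBCDBDBCDBDCDBDBCDBDCDBCDBDBCD ⇒ AD·CD·B·CD·BD·B·CD·BD·CD·BD·B·CD·AD·CD·B·CD·BD·B·CD·BD·CD·BD·B·CD·BD·CD·B·CD·BD·CD·BD·B·CD·BD·CD·B·CD·BD·B·CD·BD·CD·BD·B·CD
    A ↦ AD
    B ↦ BD
    C ↦ B
    D ↦ CD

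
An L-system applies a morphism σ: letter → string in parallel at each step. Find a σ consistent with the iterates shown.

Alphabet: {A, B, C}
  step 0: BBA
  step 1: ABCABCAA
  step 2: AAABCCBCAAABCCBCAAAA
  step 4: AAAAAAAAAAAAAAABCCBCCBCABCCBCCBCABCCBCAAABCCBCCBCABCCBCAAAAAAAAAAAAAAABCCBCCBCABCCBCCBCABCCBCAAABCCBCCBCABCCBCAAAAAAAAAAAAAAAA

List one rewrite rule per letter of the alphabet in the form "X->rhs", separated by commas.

  step 1 ⇒ step 2: ABCABCAA ⇒ AA·ABC·CBC·AA·ABC·CBC·AA·AA
    A ↦ AA
    B ↦ ABC
    C ↦ CBC

A->AA, B->ABC, C->CBC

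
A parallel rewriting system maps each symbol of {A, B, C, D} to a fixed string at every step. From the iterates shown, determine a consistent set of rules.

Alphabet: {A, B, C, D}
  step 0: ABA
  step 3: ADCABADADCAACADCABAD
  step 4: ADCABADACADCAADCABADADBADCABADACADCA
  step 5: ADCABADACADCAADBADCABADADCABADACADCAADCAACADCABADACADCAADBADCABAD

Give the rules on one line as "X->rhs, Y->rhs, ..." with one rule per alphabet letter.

A->AD, B->AC, C->B, D->CA

  step 4 ⇒ step 5: ADCABADACADCAADCABADADBADCABADACADCA ⇒ AD·CA·B·AD·AC·AD·CA·AD·B·AD·CA·B·AD·AD·CA·B·AD·AC·AD·CA·AD·CA·AC·AD·CA·B·AD·AC·AD·CA·AD·B·AD·CA·B·AD
    A ↦ AD
    B ↦ AC
    C ↦ B
    D ↦ CA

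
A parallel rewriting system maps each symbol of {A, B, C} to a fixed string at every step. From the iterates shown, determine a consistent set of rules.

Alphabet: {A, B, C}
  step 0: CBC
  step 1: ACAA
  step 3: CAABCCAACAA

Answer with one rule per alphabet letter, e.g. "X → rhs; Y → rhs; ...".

  step 0 ⇒ step 1: CBC ⇒ A·CA·A
    B ↦ CA
    C ↦ A
    A ↦ BC  (constrained at step 1)

A->BC, B->CA, C->A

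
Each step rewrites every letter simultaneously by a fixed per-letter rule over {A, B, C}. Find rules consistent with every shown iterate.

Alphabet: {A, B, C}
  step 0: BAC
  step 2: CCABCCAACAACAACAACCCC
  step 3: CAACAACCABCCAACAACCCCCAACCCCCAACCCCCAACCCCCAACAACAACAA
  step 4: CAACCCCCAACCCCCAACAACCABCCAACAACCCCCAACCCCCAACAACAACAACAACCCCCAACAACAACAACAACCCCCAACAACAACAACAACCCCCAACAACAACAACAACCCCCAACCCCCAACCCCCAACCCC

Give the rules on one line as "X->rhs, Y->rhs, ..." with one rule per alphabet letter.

  step 3 ⇒ step 4: CAACAACCABCCAACAACCCCCAACCCCCAACCCCCAACCCCCAACAACAACAA ⇒ CAA·CC·CC·CAA·CC·CC·CAA·CAA·CC·ABC·CAA·CAA·CC·CC·CAA·CC·CC·CAA·CAA·CAA·CAA·CAA·CC·CC·CAA·CAA·CAA·CAA·CAA·CC·CC·CAA·CAA·CAA·CAA·CAA·CC·CC·CAA·CAA·CAA·CAA·CAA·CC·CC·CAA·CC·CC·CAA·CC·CC·CAA·CC·CC
    A ↦ CC
    B ↦ ABC
    C ↦ CAA

A->CC, B->ABC, C->CAA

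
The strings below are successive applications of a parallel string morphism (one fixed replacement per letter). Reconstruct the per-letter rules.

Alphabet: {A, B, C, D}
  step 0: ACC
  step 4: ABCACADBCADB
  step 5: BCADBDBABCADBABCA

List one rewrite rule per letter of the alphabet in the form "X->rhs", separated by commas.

  step 4 ⇒ step 5: ABCACADBCADB ⇒ B·CA·D·B·D·B·AB·CA·D·B·AB·CA
    A ↦ B
    B ↦ CA
    C ↦ D
    D ↦ AB

A->B, B->CA, C->D, D->AB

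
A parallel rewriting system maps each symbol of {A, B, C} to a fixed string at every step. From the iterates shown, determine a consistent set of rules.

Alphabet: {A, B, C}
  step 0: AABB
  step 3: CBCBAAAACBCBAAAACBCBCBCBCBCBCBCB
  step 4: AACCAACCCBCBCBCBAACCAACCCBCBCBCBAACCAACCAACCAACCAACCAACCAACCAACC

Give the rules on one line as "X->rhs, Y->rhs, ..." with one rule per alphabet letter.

A->CB, B->CC, C->AA

  step 3 ⇒ step 4: CBCBAAAACBCBAAAACBCBCBCBCBCBCBCB ⇒ AA·CC·AA·CC·CB·CB·CB·CB·AA·CC·AA·CC·CB·CB·CB·CB·AA·CC·AA·CC·AA·CC·AA·CC·AA·CC·AA·CC·AA·CC·AA·CC
    A ↦ CB
    B ↦ CC
    C ↦ AA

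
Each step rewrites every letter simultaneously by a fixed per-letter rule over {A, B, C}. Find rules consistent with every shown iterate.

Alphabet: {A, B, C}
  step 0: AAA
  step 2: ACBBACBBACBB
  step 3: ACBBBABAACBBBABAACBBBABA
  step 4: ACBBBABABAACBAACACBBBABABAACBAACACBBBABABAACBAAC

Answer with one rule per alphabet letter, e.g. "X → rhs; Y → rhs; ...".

A->AC, B->BA, C->BB

  step 3 ⇒ step 4: ACBBBABAACBBBABAACBBBABA ⇒ AC·BB·BA·BA·BA·AC·BA·AC·AC·BB·BA·BA·BA·AC·BA·AC·AC·BB·BA·BA·BA·AC·BA·AC
    A ↦ AC
    B ↦ BA
    C ↦ BB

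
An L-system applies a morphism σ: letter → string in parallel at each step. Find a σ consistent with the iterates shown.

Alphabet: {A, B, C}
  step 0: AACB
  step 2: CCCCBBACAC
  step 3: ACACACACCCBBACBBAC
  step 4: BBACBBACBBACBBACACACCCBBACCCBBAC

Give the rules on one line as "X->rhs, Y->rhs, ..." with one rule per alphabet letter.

  step 3 ⇒ step 4: ACACACACCCBBACBBAC ⇒ BB·AC·BB·AC·BB·AC·BB·AC·AC·AC·C·C·BB·AC·C·C·BB·AC
    A ↦ BB
    B ↦ C
    C ↦ AC

A->BB, B->C, C->AC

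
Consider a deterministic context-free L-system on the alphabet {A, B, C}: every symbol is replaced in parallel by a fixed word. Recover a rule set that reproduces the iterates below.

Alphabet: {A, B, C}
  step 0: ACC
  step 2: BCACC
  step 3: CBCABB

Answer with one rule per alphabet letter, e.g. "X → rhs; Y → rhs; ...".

A->CA, B->C, C->B

  step 2 ⇒ step 3: BCACC ⇒ C·B·CA·B·B
    A ↦ CA
    B ↦ C
    C ↦ B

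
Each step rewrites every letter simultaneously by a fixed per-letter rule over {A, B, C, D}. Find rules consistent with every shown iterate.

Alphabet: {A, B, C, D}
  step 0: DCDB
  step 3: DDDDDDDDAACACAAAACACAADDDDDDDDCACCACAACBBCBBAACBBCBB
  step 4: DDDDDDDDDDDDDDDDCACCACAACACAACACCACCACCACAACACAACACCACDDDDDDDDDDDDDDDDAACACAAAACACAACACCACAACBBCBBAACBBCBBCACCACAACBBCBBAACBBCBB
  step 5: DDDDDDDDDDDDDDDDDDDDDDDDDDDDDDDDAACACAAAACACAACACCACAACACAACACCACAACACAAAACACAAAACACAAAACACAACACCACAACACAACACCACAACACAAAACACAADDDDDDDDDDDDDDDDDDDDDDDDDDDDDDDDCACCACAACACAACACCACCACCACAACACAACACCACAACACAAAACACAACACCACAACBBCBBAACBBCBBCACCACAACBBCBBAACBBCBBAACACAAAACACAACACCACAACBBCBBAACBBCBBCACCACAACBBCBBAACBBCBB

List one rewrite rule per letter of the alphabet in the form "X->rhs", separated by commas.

  step 4 ⇒ step 5: DDDDDDDDDDDDDDDDCACCACAACACAACACCACCACCACAACACAACACCACDDDDDDDDDDDDDDDDAACACAAAACACAACACCACAACBBCBBAACBBCBBCACCACAACBBCBBAACBBCBB ⇒ DD·DD·DD·DD·DD·DD·DD·DD·DD·DD·DD·DD·DD·DD·DD·DD·AA·CAC·AA·AA·CAC·AA·CAC·CAC·AA·CAC·AA·CAC·CAC·AA·CAC·AA·AA·CAC·AA·AA·CAC·AA·AA·CAC·AA·CAC·CAC·AA·CAC·AA·CAC·CAC·AA·CAC·AA·AA·CAC·AA·DD·DD·DD·DD·DD·DD·DD·DD·DD·DD·DD·DD·DD·DD·DD·DD·CAC·CAC·AA·CAC·AA·CAC·CAC·CAC·CAC·AA·CAC·AA·CAC·CAC·AA·CAC·AA·AA·CAC·AA·CAC·CAC·AA·CBB·CBB·AA·CBB·CBB·CAC·CAC·AA·CBB·CBB·AA·CBB·CBB·AA·CAC·AA·AA·CAC·AA·CAC·CAC·AA·CBB·CBB·AA·CBB·CBB·CAC·CAC·AA·CBB·CBB·AA·CBB·CBB
    A ↦ CAC
    B ↦ CBB
    C ↦ AA
    D ↦ DD

A->CAC, B->CBB, C->AA, D->DD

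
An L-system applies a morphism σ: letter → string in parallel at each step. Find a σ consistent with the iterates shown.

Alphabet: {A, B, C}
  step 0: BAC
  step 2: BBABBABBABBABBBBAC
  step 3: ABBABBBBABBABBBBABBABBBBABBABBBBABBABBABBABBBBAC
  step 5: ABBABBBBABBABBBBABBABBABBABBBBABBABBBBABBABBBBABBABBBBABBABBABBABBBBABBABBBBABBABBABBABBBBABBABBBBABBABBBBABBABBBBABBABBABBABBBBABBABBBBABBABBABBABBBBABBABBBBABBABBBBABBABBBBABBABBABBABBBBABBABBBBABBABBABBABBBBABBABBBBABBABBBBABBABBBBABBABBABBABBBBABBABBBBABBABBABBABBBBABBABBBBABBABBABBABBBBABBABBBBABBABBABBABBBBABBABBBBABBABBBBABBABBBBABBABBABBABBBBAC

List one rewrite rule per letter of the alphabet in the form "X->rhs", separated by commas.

A->BB, B->ABB, C->AC

  step 2 ⇒ step 3: BBABBABBABBABBBBAC ⇒ ABB·ABB·BB·ABB·ABB·BB·ABB·ABB·BB·ABB·ABB·BB·ABB·ABB·ABB·ABB·BB·AC
    A ↦ BB
    B ↦ ABB
    C ↦ AC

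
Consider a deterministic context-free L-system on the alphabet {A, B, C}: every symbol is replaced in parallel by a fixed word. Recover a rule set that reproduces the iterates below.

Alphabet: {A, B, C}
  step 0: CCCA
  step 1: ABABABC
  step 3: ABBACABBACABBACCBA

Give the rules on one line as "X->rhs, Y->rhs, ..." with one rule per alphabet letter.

  step 0 ⇒ step 1: CCCA ⇒ AB·AB·AB·C
    A ↦ C
    C ↦ AB
    B ↦ BA  (constrained at step 1)

A->C, B->BA, C->AB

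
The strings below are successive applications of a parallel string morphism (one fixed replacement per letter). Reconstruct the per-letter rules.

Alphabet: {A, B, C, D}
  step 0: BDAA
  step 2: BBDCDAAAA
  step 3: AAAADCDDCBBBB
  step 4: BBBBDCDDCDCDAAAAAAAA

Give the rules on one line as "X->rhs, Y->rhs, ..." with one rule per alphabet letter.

A->B, B->AA, C->D, D->DC

  step 3 ⇒ step 4: AAAADCDDCBBBB ⇒ B·B·B·B·DC·D·DC·DC·D·AA·AA·AA·AA
    A ↦ B
    B ↦ AA
    C ↦ D
    D ↦ DC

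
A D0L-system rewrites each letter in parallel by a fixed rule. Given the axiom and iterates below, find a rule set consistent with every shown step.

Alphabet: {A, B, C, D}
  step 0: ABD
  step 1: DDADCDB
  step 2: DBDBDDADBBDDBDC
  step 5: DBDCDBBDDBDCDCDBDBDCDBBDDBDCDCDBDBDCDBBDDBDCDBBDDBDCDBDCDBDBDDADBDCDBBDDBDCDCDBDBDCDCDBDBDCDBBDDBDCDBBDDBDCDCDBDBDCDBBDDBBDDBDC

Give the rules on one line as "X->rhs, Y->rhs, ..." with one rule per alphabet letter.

A->DDA, B->DC, C->BD, D->DB

  step 1 ⇒ step 2: DDADCDB ⇒ DB·DB·DDA·DB·BD·DB·DC
    A ↦ DDA
    B ↦ DC
    C ↦ BD
    D ↦ DB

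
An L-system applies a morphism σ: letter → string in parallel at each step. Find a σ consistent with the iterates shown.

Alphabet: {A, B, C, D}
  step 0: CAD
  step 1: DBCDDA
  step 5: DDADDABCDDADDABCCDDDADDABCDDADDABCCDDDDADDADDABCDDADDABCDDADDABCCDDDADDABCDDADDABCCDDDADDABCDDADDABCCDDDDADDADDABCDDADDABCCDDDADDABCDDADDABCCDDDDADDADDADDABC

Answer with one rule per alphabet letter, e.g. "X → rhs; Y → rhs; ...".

A->BC, B->C, C->D, D->DDA

  step 0 ⇒ step 1: CAD ⇒ D·BC·DDA
    A ↦ BC
    C ↦ D
    D ↦ DDA
    B ↦ C  (constrained at step 1)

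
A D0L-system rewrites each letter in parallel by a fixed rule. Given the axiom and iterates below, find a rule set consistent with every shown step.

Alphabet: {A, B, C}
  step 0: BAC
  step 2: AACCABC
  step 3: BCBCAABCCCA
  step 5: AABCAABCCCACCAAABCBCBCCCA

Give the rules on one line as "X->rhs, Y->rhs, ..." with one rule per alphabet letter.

  step 2 ⇒ step 3: AACCABC ⇒ BC·BC·A·A·BC·CC·A
    A ↦ BC
    B ↦ CC
    C ↦ A

A->BC, B->CC, C->A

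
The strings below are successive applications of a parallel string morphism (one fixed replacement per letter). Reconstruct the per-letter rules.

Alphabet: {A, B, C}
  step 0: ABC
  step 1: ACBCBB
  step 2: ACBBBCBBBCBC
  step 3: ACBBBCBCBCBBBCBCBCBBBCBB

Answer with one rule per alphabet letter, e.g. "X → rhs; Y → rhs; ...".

A->AC, B->BC, C->BB

  step 2 ⇒ step 3: ACBBBCBBBCBC ⇒ AC·BB·BC·BC·BC·BB·BC·BC·BC·BB·BC·BB
    A ↦ AC
    B ↦ BC
    C ↦ BB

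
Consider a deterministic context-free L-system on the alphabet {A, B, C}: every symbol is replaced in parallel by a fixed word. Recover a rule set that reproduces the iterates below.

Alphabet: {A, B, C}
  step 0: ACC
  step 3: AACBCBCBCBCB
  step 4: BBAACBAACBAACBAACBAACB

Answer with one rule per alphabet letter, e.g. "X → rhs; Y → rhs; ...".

A->B, B->CB, C->AA

  step 3 ⇒ step 4: AACBCBCBCBCB ⇒ B·B·AA·CB·AA·CB·AA·CB·AA·CB·AA·CB
    A ↦ B
    B ↦ CB
    C ↦ AA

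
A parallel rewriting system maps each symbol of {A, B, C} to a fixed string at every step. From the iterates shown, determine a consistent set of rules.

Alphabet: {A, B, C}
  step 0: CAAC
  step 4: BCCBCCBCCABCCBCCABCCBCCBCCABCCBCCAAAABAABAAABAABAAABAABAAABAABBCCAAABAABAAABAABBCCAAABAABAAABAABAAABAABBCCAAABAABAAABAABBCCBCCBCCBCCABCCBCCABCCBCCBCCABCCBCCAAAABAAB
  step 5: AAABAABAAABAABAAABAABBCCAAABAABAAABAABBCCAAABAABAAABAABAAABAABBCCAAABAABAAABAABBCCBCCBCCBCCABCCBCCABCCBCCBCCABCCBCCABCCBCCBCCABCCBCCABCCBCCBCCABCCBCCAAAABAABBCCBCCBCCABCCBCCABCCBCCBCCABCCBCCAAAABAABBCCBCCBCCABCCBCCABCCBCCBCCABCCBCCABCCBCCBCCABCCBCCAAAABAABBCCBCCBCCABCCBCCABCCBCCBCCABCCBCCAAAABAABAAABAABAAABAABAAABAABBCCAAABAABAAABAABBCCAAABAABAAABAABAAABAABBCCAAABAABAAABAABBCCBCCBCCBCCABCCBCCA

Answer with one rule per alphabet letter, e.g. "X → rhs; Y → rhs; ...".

A->BCC, B->A, C->AAB

  step 4 ⇒ step 5: BCCBCCBCCABCCBCCABCCBCCBCCABCCBCCAAAABAABAAABAABAAABAABAAABAABBCCAAABAABAAABAABBCCAAABAABAAABAABAAABAABBCCAAABAABAAABAABBCCBCCBCCBCCABCCBCCABCCBCCBCCABCCBCCAAAABAAB ⇒ A·AAB·AAB·A·AAB·AAB·A·AAB·AAB·BCC·A·AAB·AAB·A·AAB·AAB·BCC·A·AAB·AAB·A·AAB·AAB·A·AAB·AAB·BCC·A·AAB·AAB·A·AAB·AAB·BCC·BCC·BCC·BCC·A·BCC·BCC·A·BCC·BCC·BCC·A·BCC·BCC·A·BCC·BCC·BCC·A·BCC·BCC·A·BCC·BCC·BCC·A·BCC·BCC·A·A·AAB·AAB·BCC·BCC·BCC·A·BCC·BCC·A·BCC·BCC·BCC·A·BCC·BCC·A·A·AAB·AAB·BCC·BCC·BCC·A·BCC·BCC·A·BCC·BCC·BCC·A·BCC·BCC·A·BCC·BCC·BCC·A·BCC·BCC·A·A·AAB·AAB·BCC·BCC·BCC·A·BCC·BCC·A·BCC·BCC·BCC·A·BCC·BCC·A·A·AAB·AAB·A·AAB·AAB·A·AAB·AAB·A·AAB·AAB·BCC·A·AAB·AAB·A·AAB·AAB·BCC·A·AAB·AAB·A·AAB·AAB·A·AAB·AAB·BCC·A·AAB·AAB·A·AAB·AAB·BCC·BCC·BCC·BCC·A·BCC·BCC·A
    A ↦ BCC
    B ↦ A
    C ↦ AAB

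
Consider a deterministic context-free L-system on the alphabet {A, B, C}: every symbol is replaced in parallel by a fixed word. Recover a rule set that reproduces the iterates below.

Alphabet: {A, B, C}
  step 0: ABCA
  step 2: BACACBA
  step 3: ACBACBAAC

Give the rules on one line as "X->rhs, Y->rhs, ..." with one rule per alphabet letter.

  step 2 ⇒ step 3: BACACBA ⇒ A·C·BA·C·BA·A·C
    A ↦ C
    B ↦ A
    C ↦ BA

A->C, B->A, C->BA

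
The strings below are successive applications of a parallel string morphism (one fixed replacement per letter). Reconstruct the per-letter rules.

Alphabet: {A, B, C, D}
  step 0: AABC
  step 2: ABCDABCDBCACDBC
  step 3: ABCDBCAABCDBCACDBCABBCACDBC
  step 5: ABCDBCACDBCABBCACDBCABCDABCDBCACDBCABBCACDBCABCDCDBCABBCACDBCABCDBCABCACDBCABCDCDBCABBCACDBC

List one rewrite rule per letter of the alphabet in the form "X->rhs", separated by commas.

  step 2 ⇒ step 3: ABCDABCDBCACDBC ⇒ AB·CD·BC·A·AB·CD·BC·A·CD·BC·AB·BC·A·CD·BC
    A ↦ AB
    B ↦ CD
    C ↦ BC
    D ↦ A

A->AB, B->CD, C->BC, D->A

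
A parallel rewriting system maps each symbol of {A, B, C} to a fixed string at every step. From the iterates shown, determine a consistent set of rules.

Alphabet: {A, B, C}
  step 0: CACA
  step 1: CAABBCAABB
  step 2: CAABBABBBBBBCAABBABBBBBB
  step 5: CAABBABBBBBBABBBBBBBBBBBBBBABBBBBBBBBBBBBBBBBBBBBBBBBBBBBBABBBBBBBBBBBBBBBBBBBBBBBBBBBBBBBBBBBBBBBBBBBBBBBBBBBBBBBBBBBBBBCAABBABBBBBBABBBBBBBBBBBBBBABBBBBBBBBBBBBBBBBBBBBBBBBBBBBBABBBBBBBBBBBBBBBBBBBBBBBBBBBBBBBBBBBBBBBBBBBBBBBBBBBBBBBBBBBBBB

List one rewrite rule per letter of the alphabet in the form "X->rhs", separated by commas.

  step 1 ⇒ step 2: CAABBCAABB ⇒ CA·ABB·ABB·BB·BB·CA·ABB·ABB·BB·BB
    A ↦ ABB
    B ↦ BB
    C ↦ CA

A->ABB, B->BB, C->CA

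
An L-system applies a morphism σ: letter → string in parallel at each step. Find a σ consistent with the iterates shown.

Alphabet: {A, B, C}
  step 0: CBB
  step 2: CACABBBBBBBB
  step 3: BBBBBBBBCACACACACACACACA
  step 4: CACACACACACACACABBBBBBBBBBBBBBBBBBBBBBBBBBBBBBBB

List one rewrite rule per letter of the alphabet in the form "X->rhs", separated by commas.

A->BB, B->CA, C->BB

  step 3 ⇒ step 4: BBBBBBBBCACACACACACACACA ⇒ CA·CA·CA·CA·CA·CA·CA·CA·BB·BB·BB·BB·BB·BB·BB·BB·BB·BB·BB·BB·BB·BB·BB·BB
    A ↦ BB
    B ↦ CA
    C ↦ BB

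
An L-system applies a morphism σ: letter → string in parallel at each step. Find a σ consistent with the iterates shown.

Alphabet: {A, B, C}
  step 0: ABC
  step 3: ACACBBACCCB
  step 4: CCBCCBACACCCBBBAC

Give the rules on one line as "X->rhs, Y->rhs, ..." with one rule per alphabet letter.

  step 3 ⇒ step 4: ACACBBACCCB ⇒ CC·B·CC·B·AC·AC·CC·B·B·B·AC
    A ↦ CC
    B ↦ AC
    C ↦ B

A->CC, B->AC, C->B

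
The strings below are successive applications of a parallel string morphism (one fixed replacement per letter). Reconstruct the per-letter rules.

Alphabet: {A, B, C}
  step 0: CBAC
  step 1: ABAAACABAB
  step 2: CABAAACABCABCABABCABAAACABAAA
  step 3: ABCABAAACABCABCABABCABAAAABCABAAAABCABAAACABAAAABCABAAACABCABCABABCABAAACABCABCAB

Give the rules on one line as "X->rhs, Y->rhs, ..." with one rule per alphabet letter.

A->CAB, B->AAA, C->AB

  step 2 ⇒ step 3: CABAAACABCABCABABCABAAACABAAA ⇒ AB·CAB·AAA·CAB·CAB·CAB·AB·CAB·AAA·AB·CAB·AAA·AB·CAB·AAA·CAB·AAA·AB·CAB·AAA·CAB·CAB·CAB·AB·CAB·AAA·CAB·CAB·CAB
    A ↦ CAB
    B ↦ AAA
    C ↦ AB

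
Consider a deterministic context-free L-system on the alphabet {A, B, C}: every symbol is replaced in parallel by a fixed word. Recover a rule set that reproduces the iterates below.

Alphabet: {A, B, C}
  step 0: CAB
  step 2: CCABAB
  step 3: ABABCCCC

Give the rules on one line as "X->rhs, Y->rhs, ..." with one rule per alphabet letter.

  step 2 ⇒ step 3: CCABAB ⇒ AB·AB·C·C·C·C
    A ↦ C
    B ↦ C
    C ↦ AB

A->C, B->C, C->AB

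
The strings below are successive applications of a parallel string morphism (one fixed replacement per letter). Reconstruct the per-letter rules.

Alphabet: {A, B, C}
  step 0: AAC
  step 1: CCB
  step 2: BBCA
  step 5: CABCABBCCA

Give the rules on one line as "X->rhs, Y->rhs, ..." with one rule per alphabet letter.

  step 1 ⇒ step 2: CCB ⇒ B·B·CA
    B ↦ CA
    C ↦ B
  step 0 ⇒ step 1: AAC ⇒ C·C·B
    A ↦ C

A->C, B->CA, C->B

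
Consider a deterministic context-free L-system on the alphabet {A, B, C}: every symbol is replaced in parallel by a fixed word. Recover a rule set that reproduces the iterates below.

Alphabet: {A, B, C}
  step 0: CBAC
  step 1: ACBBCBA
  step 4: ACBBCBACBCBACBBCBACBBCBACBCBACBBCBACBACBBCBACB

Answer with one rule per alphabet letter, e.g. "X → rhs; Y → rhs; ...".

A->BCB, B->CB, C->A

  step 0 ⇒ step 1: CBAC ⇒ A·CB·BCB·A
    A ↦ BCB
    B ↦ CB
    C ↦ A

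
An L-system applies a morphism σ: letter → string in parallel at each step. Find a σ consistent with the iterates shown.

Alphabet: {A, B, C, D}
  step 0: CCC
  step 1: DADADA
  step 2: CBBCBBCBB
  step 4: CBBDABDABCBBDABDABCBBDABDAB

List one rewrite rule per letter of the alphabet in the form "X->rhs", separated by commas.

A->B, B->CA, C->DA, D->CB

  step 1 ⇒ step 2: DADADA ⇒ CB·B·CB·B·CB·B
    A ↦ B
    D ↦ CB
    B ↦ CA  (constrained at step 2)
  step 0 ⇒ step 1: CCC ⇒ DA·DA·DA
    C ↦ DA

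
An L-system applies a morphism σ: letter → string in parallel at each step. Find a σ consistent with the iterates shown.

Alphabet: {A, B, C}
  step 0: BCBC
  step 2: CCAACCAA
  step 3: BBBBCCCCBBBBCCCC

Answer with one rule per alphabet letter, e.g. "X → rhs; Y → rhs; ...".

A->CC, B->A, C->BB

  step 2 ⇒ step 3: CCAACCAA ⇒ BB·BB·CC·CC·BB·BB·CC·CC
    A ↦ CC
    C ↦ BB
    B ↦ A  (constrained at step 0)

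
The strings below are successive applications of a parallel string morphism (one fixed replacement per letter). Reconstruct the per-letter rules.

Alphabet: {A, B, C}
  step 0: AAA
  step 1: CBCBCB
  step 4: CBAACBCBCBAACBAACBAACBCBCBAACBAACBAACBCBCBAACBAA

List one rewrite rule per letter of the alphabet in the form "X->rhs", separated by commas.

  step 0 ⇒ step 1: AAA ⇒ CB·CB·CB
    A ↦ CB
    B ↦ AA  (constrained at step 1)
    C ↦ CB  (constrained at step 1)

A->CB, B->AA, C->CB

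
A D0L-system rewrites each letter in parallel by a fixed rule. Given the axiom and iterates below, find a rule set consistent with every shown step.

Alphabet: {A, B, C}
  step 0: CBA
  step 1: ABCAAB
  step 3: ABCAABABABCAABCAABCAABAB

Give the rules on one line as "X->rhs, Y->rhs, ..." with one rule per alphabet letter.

  step 0 ⇒ step 1: CBA ⇒ AB·CA·AB
    A ↦ AB
    B ↦ CA
    C ↦ AB

A->AB, B->CA, C->AB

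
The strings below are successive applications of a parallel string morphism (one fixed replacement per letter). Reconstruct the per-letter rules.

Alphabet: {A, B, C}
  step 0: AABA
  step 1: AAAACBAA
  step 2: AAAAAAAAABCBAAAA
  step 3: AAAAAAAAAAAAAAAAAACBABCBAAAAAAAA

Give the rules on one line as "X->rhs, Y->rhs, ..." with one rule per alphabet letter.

  step 2 ⇒ step 3: AAAAAAAAABCBAAAA ⇒ AA·AA·AA·AA·AA·AA·AA·AA·AA·CB·AB·CB·AA·AA·AA·AA
    A ↦ AA
    B ↦ CB
    C ↦ AB

A->AA, B->CB, C->AB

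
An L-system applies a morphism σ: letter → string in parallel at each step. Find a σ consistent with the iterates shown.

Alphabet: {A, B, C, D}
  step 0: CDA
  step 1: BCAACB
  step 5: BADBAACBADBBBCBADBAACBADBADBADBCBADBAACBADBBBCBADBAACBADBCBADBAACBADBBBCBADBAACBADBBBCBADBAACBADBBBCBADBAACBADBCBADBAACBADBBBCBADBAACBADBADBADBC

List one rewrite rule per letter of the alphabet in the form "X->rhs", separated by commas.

A->B, B->BAD, C->BC, D->AAC

  step 0 ⇒ step 1: CDA ⇒ BC·AAC·B
    A ↦ B
    C ↦ BC
    D ↦ AAC
    B ↦ BAD  (constrained at step 1)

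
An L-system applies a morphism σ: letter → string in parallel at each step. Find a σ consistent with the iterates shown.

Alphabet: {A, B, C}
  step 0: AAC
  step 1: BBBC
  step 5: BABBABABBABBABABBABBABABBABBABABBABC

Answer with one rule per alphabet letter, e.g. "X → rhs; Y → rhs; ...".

  step 0 ⇒ step 1: AAC ⇒ B·B·BC
    A ↦ B
    C ↦ BC
    B ↦ BA  (constrained at step 1)

A->B, B->BA, C->BC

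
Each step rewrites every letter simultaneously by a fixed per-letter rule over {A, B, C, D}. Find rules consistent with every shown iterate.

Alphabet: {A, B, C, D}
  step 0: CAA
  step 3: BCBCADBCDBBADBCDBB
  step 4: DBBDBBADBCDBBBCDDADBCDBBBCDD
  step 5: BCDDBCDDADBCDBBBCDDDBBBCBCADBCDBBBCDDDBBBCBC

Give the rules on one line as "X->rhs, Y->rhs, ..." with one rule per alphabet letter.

  step 4 ⇒ step 5: DBBDBBADBCDBBBCDDADBCDBBBCDD ⇒ BC·D·D·BC·D·D·AD·BC·D·BB·BC·D·D·D·BB·BC·BC·AD·BC·D·BB·BC·D·D·D·BB·BC·BC
    A ↦ AD
    B ↦ D
    C ↦ BB
    D ↦ BC

A->AD, B->D, C->BB, D->BC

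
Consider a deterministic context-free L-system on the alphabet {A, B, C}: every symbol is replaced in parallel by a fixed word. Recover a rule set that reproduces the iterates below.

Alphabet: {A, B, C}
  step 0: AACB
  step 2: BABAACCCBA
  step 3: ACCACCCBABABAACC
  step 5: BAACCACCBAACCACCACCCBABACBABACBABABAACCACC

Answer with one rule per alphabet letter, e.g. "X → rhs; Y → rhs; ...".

  step 2 ⇒ step 3: BABAACCCBA ⇒ AC·C·AC·C·C·BA·BA·BA·AC·C
    A ↦ C
    B ↦ AC
    C ↦ BA

A->C, B->AC, C->BA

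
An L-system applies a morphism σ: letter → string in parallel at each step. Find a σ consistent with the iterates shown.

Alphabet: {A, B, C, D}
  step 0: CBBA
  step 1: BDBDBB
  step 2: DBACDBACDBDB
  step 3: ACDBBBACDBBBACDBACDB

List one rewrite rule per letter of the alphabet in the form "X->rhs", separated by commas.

A->B, B->DB, C->B, D->AC

  step 2 ⇒ step 3: DBACDBACDBDB ⇒ AC·DB·B·B·AC·DB·B·B·AC·DB·AC·DB
    A ↦ B
    B ↦ DB
    C ↦ B
    D ↦ AC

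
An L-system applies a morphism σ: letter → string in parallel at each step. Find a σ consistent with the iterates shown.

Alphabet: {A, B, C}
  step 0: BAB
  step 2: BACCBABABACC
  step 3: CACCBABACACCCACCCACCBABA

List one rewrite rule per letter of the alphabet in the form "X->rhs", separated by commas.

  step 2 ⇒ step 3: BACCBABABACC ⇒ CA·CC·BA·BA·CA·CC·CA·CC·CA·CC·BA·BA
    A ↦ CC
    B ↦ CA
    C ↦ BA

A->CC, B->CA, C->BA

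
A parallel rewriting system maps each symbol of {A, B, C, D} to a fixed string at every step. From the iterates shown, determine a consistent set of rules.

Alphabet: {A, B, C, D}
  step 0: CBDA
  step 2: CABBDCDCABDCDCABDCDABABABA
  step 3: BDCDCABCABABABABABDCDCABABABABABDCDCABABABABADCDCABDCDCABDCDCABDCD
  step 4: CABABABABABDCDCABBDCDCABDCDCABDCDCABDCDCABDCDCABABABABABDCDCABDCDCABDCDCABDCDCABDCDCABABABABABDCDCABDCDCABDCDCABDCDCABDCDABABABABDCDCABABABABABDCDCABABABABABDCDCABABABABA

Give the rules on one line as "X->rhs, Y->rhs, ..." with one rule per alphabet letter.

A->DCD, B->CAB, C->B, D->ABA

  step 3 ⇒ step 4: BDCDCABCABABABABABDCDCABABABABABDCDCABABABABADCDCABDCDCABDCDCABDCD ⇒ CAB·ABA·B·ABA·B·DCD·CAB·B·DCD·CAB·DCD·CAB·DCD·CAB·DCD·CAB·DCD·CAB·ABA·B·ABA·B·DCD·CAB·DCD·CAB·DCD·CAB·DCD·CAB·DCD·CAB·ABA·B·ABA·B·DCD·CAB·DCD·CAB·DCD·CAB·DCD·CAB·DCD·ABA·B·ABA·B·DCD·CAB·ABA·B·ABA·B·DCD·CAB·ABA·B·ABA·B·DCD·CAB·ABA·B·ABA
    A ↦ DCD
    B ↦ CAB
    C ↦ B
    D ↦ ABA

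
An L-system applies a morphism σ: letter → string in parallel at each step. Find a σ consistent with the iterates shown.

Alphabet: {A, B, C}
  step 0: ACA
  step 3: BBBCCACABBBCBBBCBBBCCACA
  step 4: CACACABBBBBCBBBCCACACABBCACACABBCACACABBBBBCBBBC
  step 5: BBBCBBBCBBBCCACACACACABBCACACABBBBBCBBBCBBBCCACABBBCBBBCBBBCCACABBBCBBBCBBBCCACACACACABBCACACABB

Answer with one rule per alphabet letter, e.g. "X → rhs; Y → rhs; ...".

  step 4 ⇒ step 5: CACACABBBBBCBBBCCACACABBCACACABBCACACABBBBBCBBBC ⇒ BB·BC·BB·BC·BB·BC·CA·CA·CA·CA·CA·BB·CA·CA·CA·BB·BB·BC·BB·BC·BB·BC·CA·CA·BB·BC·BB·BC·BB·BC·CA·CA·BB·BC·BB·BC·BB·BC·CA·CA·CA·CA·CA·BB·CA·CA·CA·BB
    A ↦ BC
    B ↦ CA
    C ↦ BB

A->BC, B->CA, C->BB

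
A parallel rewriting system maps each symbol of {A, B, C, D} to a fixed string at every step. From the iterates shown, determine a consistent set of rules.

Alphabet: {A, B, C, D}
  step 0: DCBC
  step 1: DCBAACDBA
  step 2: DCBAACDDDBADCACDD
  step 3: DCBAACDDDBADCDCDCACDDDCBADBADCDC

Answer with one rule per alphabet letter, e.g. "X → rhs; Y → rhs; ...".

A->D, B->ACD, C->BA, D->DC

  step 2 ⇒ step 3: DCBAACDDDBADCACDD ⇒ DC·BA·ACD·D·D·BA·DC·DC·DC·ACD·D·DC·BA·D·BA·DC·DC
    A ↦ D
    B ↦ ACD
    C ↦ BA
    D ↦ DC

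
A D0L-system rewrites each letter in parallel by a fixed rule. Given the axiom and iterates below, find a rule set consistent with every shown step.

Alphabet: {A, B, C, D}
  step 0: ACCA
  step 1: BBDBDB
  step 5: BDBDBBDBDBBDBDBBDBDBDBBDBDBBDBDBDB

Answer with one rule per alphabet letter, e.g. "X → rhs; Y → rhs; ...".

  step 0 ⇒ step 1: ACCA ⇒ B·BD·BD·B
    A ↦ B
    C ↦ BD
    B ↦ C  (constrained at step 1)
    D ↦ CA  (constrained at step 1)

A->B, B->C, C->BD, D->CA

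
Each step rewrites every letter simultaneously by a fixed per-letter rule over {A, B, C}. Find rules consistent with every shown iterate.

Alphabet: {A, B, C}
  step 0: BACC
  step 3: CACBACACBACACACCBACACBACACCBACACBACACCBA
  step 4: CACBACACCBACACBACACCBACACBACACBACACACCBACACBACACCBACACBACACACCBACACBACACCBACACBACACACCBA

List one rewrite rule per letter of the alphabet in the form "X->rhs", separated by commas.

  step 3 ⇒ step 4: CACBACACBACACACCBACACBACACCBACACBACACCBA ⇒ CA·CBA·CA·C·CBA·CA·CBA·CA·C·CBA·CA·CBA·CA·CBA·CA·CA·C·CBA·CA·CBA·CA·C·CBA·CA·CBA·CA·CA·C·CBA·CA·CBA·CA·C·CBA·CA·CBA·CA·CA·C·CBA
    A ↦ CBA
    B ↦ C
    C ↦ CA

A->CBA, B->C, C->CA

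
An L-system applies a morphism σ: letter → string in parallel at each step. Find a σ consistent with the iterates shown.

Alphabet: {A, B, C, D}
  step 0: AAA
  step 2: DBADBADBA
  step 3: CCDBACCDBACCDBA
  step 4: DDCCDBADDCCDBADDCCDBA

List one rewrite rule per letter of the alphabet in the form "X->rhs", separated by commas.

  step 3 ⇒ step 4: CCDBACCDBACCDBA ⇒ D·D·CC·D·BA·D·D·CC·D·BA·D·D·CC·D·BA
    A ↦ BA
    B ↦ D
    C ↦ D
    D ↦ CC

A->BA, B->D, C->D, D->CC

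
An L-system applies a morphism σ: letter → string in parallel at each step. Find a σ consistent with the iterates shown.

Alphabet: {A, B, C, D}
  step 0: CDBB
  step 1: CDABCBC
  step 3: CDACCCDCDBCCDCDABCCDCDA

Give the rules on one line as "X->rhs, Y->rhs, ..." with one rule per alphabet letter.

  step 0 ⇒ step 1: CDBB ⇒ CD·A·BC·BC
    B ↦ BC
    C ↦ CD
    D ↦ A
    A ↦ CC  (constrained at step 1)

A->CC, B->BC, C->CD, D->A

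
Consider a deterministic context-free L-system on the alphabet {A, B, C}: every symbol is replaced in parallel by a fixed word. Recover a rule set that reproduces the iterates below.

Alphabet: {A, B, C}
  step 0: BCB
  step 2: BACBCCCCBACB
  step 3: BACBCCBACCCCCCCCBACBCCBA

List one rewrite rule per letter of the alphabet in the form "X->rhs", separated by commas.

  step 2 ⇒ step 3: BACBCCCCBACB ⇒ BA·CB·CC·BA·CC·CC·CC·CC·BA·CB·CC·BA
    A ↦ CB
    B ↦ BA
    C ↦ CC

A->CB, B->BA, C->CC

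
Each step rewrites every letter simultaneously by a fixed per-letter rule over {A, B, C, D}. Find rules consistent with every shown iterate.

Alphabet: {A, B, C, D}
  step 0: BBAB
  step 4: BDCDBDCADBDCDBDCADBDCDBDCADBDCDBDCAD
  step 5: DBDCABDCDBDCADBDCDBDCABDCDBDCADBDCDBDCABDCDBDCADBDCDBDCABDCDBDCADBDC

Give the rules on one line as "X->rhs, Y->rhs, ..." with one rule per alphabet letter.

  step 4 ⇒ step 5: BDCDBDCADBDCDBDCADBDCDBDCADBDCDBDCAD ⇒ D·BDC·A·BDC·D·BDC·A·D·BDC·D·BDC·A·BDC·D·BDC·A·D·BDC·D·BDC·A·BDC·D·BDC·A·D·BDC·D·BDC·A·BDC·D·BDC·A·D·BDC
    A ↦ D
    B ↦ D
    C ↦ A
    D ↦ BDC

A->D, B->D, C->A, D->BDC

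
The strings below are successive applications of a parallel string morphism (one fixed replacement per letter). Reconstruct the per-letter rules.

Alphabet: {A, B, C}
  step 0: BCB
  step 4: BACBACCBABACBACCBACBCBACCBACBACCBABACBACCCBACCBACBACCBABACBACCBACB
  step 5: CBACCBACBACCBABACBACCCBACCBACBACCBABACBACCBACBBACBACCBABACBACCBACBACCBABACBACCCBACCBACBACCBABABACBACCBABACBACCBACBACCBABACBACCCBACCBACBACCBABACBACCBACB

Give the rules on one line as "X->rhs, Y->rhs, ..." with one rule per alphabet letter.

  step 4 ⇒ step 5: BACBACCBABACBACCBACBCBACCBACBACCBABACBACCCBACCBACBACCBABACBACCBACB ⇒ CB·ACC·BA·CB·ACC·BA·BA·CB·ACC·CB·ACC·BA·CB·ACC·BA·BA·CB·ACC·BA·CB·BA·CB·ACC·BA·BA·CB·ACC·BA·CB·ACC·BA·BA·CB·ACC·CB·ACC·BA·CB·ACC·BA·BA·BA·CB·ACC·BA·BA·CB·ACC·BA·CB·ACC·BA·BA·CB·ACC·CB·ACC·BA·CB·ACC·BA·BA·CB·ACC·BA·CB
    A ↦ ACC
    B ↦ CB
    C ↦ BA

A->ACC, B->CB, C->BA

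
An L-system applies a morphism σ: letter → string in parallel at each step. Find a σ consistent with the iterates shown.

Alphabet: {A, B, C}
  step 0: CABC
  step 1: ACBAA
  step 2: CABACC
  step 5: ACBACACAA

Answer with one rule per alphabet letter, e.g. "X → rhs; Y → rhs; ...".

A->C, B->BA, C->A

  step 1 ⇒ step 2: ACBAA ⇒ C·A·BA·C·C
    A ↦ C
    B ↦ BA
    C ↦ A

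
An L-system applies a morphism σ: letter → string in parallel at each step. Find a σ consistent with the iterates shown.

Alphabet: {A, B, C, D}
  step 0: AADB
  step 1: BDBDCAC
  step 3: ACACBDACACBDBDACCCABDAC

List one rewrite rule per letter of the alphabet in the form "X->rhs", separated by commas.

  step 0 ⇒ step 1: AADB ⇒ BD·BD·CA·C
    A ↦ BD
    B ↦ C
    D ↦ CA
    C ↦ AC  (constrained at step 1)

A->BD, B->C, C->AC, D->CA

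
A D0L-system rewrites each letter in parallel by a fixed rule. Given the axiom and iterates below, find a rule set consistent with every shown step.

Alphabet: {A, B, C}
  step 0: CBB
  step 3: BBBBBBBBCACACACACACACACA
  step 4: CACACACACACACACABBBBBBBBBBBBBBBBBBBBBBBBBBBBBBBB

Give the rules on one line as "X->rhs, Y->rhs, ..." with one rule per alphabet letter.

  step 3 ⇒ step 4: BBBBBBBBCACACACACACACACA ⇒ CA·CA·CA·CA·CA·CA·CA·CA·BB·BB·BB·BB·BB·BB·BB·BB·BB·BB·BB·BB·BB·BB·BB·BB
    A ↦ BB
    B ↦ CA
    C ↦ BB

A->BB, B->CA, C->BB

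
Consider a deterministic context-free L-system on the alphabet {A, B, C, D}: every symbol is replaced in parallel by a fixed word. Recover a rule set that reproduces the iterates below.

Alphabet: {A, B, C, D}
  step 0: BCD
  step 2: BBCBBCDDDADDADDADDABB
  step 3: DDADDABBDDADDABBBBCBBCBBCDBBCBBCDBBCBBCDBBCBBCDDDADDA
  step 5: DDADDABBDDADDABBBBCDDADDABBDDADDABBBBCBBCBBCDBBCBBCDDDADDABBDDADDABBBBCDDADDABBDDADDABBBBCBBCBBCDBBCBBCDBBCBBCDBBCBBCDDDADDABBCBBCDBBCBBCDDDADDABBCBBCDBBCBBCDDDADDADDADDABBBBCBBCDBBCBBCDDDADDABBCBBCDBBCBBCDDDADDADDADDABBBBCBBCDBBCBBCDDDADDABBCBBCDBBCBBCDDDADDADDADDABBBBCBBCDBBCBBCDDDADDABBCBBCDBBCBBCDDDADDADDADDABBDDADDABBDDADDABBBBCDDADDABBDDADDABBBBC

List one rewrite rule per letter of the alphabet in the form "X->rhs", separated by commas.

  step 2 ⇒ step 3: BBCBBCDDDADDADDADDABB ⇒ DDA·DDA·BB·DDA·DDA·BB·BBC·BBC·BBC·D·BBC·BBC·D·BBC·BBC·D·BBC·BBC·D·DDA·DDA
    A ↦ D
    B ↦ DDA
    C ↦ BB
    D ↦ BBC

A->D, B->DDA, C->BB, D->BBC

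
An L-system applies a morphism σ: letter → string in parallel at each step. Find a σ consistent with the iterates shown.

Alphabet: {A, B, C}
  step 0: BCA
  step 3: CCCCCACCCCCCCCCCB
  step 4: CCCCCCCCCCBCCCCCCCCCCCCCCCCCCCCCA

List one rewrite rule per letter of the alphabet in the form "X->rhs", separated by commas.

  step 3 ⇒ step 4: CCCCCACCCCCCCCCCB ⇒ CC·CC·CC·CC·CC·B·CC·CC·CC·CC·CC·CC·CC·CC·CC·CC·CA
    A ↦ B
    B ↦ CA
    C ↦ CC

A->B, B->CA, C->CC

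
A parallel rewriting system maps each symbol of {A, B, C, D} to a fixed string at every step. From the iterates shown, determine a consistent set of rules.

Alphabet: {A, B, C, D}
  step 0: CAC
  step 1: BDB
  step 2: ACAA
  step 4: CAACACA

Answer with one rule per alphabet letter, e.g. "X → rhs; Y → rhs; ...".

  step 1 ⇒ step 2: BDB ⇒ A·CA·A
    B ↦ A
    D ↦ CA
  step 0 ⇒ step 1: CAC ⇒ B·D·B
    A ↦ D
  step 0 ⇒ step 1: CAC ⇒ B·D·B
    C ↦ B

A->D, B->A, C->B, D->CA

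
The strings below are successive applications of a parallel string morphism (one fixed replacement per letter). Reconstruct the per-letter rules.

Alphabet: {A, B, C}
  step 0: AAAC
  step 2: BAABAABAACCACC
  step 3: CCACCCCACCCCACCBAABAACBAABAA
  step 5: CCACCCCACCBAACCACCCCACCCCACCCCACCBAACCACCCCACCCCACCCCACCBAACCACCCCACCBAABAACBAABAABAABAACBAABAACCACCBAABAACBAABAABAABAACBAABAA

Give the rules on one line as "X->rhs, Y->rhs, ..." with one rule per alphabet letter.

A->C, B->CCA, C->BAA

  step 2 ⇒ step 3: BAABAABAACCACC ⇒ CCA·C·C·CCA·C·C·CCA·C·C·BAA·BAA·C·BAA·BAA
    A ↦ C
    B ↦ CCA
    C ↦ BAA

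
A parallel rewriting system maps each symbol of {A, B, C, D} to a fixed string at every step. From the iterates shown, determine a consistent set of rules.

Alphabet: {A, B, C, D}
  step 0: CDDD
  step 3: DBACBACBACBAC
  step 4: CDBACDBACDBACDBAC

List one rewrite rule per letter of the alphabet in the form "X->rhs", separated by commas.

A->B, B->D, C->AC, D->C

  step 3 ⇒ step 4: DBACBACBACBAC ⇒ C·D·B·AC·D·B·AC·D·B·AC·D·B·AC
    A ↦ B
    B ↦ D
    C ↦ AC
    D ↦ C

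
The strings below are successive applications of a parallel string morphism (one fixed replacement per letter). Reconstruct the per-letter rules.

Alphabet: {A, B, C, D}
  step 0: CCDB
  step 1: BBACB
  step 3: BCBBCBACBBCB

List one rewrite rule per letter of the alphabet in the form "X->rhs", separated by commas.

A->D, B->CB, C->B, D->A

  step 0 ⇒ step 1: CCDB ⇒ B·B·A·CB
    B ↦ CB
    C ↦ B
    D ↦ A
    A ↦ D  (constrained at step 1)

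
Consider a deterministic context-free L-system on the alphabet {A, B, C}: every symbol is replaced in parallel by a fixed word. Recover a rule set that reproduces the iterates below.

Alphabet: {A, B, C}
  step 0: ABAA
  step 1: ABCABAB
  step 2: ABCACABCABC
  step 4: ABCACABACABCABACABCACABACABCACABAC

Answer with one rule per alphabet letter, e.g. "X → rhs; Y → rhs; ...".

  step 1 ⇒ step 2: ABCABAB ⇒ AB·C·AC·AB·C·AB·C
    A ↦ AB
    B ↦ C
    C ↦ AC

A->AB, B->C, C->AC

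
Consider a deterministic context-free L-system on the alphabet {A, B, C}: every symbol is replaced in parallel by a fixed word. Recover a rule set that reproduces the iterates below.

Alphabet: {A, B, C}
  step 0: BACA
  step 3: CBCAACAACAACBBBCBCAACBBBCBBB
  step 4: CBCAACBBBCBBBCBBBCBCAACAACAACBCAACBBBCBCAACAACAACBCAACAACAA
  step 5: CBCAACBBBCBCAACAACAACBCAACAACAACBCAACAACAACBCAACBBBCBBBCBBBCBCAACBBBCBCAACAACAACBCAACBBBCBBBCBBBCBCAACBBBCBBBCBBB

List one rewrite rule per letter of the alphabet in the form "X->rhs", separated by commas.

A->B, B->CAA, C->CB

  step 4 ⇒ step 5: CBCAACBBBCBBBCBBBCBCAACAACAACBCAACBBBCBCAACAACAACBCAACAACAA ⇒ CB·CAA·CB·B·B·CB·CAA·CAA·CAA·CB·CAA·CAA·CAA·CB·CAA·CAA·CAA·CB·CAA·CB·B·B·CB·B·B·CB·B·B·CB·CAA·CB·B·B·CB·CAA·CAA·CAA·CB·CAA·CB·B·B·CB·B·B·CB·B·B·CB·CAA·CB·B·B·CB·B·B·CB·B·B
    A ↦ B
    B ↦ CAA
    C ↦ CB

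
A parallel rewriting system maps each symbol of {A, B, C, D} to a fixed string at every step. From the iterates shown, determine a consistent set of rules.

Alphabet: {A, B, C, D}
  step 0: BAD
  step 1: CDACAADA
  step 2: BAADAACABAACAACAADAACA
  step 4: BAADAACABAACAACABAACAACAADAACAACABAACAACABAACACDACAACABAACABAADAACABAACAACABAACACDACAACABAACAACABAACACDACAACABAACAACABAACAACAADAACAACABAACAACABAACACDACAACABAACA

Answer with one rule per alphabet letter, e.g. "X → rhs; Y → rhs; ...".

  step 1 ⇒ step 2: CDACAADA ⇒ BA·ADA·ACA·BA·ACA·ACA·ADA·ACA
    A ↦ ACA
    C ↦ BA
    D ↦ ADA
  step 0 ⇒ step 1: BAD ⇒ CD·ACA·ADA
    B ↦ CD

A->ACA, B->CD, C->BA, D->ADA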